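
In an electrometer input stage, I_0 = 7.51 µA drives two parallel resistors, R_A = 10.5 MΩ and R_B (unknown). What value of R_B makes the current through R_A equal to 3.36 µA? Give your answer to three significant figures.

Two-branch current divider: I_A = I_0 · R_B/(R_A + R_B).
With f = 0.4474, R_B = R_A · f/(1−f) = 10.5 × 0.8096 = 8.501 MΩ.

R_B ≈ 8.50 MΩ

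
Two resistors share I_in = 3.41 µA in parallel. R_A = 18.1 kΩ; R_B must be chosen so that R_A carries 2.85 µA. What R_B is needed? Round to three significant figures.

R_B ≈ 92.1 kΩ

In a two-way split, I_A/I_in = R_B/(R_A + R_B).
2.85/3.41 = R_B/(R_A + R_B) → R_B = R_A · (0.8358)/(1 − 0.8358) = 18.1 × 5.089 = 92.12 kΩ.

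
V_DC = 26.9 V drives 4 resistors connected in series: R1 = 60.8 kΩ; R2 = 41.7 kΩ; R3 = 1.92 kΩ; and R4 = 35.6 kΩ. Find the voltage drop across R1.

Total series resistance ΣR = 60.8 + 41.7 + 1.92 + 35.6 = 140.0 kΩ.
By the voltage-divider rule, V = 26.9 × 60.80/140.0 = 11.68 V.

V ≈ 11.7 V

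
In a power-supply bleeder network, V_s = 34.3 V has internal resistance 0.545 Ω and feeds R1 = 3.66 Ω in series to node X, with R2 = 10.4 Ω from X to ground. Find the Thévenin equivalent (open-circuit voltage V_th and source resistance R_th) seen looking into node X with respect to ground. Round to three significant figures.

R1' = 0.545 + 3.66 = 4.205 Ω (source resistance + R1).
Open-circuit (no load on X): V_th = V_s · R2/(R1' + R2) = 34.3 × 10.4/(4.205 + 10.4) = 24.42 V.
With V_s suppressed (replaced by a short), R_th = R1' ‖ R2 = (4.205 × 10.4)/(4.205 + 10.4) = 2.994 Ω.

V_th ≈ 24.4 V, R_th ≈ 2.99 Ω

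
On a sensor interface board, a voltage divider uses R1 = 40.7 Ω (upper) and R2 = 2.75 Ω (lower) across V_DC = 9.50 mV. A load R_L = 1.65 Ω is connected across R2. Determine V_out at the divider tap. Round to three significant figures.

V_out ≈ 0.235 mV

R2 ‖ R_L = (2.75 × 1.65)/(2.75 + 1.65) = 1.031 Ω.
Then V_out = V_DC · R2'/(R1 + R2') = 9.50 × 1.031/41.73 = 0.2348 mV.
(Unloaded it would be 0.601 mV; the load pulls it down.)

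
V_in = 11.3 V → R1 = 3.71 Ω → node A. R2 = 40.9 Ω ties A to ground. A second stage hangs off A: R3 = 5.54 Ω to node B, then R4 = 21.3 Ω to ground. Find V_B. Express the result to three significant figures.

The second stage (R3 + R4 = 26.84 Ω) loads node A in parallel with R2.
R2 ‖ (R3+R4) = 16.21 Ω.
V_A = 11.3 × 16.21/(3.71 + 16.21) = 9.195 V.
Then the unloaded second divider: V_B = V_A × R4/(R3+R4) = 9.195 × 0.7936 = 7.297 V.

V_B ≈ 7.30 V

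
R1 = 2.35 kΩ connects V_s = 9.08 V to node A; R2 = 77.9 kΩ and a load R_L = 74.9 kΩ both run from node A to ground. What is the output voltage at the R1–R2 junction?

First combine the lower leg with the load: R2 ‖ R_L = 38.19 kΩ.
Now apply the divider: V_out = 9.08 × 0.9420 = 8.554 V.

V_out ≈ 8.55 V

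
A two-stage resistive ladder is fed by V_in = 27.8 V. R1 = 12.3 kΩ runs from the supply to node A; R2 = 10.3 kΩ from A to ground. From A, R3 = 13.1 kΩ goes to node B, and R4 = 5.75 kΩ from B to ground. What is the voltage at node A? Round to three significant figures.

V_A ≈ 9.77 V

The second stage (R3 + R4 = 18.85 kΩ) loads node A in parallel with R2.
Effective lower resistance at A: R2 ‖ 18.85 = 6.661 kΩ.
First divider: V_A = V_in · 6.661/(12.3 + 6.661) = 9.766 V.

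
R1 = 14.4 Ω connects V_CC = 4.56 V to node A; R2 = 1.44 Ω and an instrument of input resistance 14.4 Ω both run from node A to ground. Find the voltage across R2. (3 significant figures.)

V_out ≈ 0.380 V

R2 ‖ R_L = (1.44 × 14.4)/(1.44 + 14.4) = 1.309 Ω.
Voltage divider with the loaded lower leg: V_out = 4.56 × 1.309/(14.4 + 1.309) = 4.56 × 0.08333 = 0.3800 V.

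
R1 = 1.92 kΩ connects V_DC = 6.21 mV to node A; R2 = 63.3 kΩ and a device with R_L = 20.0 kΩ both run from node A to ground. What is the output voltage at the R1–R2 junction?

V_out ≈ 5.51 mV

R2 ‖ R_L = (63.3 × 20.0)/(63.3 + 20.0) = 15.20 kΩ.
Then V_out = V_DC · R2'/(R1 + R2') = 6.21 × 15.20/17.12 = 5.513 mV.
(Unloaded it would be 6.03 mV; the load pulls it down.)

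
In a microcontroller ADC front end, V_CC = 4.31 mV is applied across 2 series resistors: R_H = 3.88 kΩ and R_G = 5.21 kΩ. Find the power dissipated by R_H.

P ≈ 0.872 nW

The common current is I = 4.31/9.090 = 0.4741 µA.
P = I²R = 0.2248 × 3.88 = 0.8723 nW.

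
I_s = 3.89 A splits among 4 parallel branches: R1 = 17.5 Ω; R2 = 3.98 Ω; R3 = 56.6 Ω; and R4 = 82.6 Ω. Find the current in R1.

I ≈ 0.657 A

Total conductance ΣG = 1/17.5 + 1/3.98 + 1/56.6 + 1/82.6 = 0.3382 (units of 1/Ω).
R1 takes the fraction G_k/ΣG = 0.05714/0.3382 = 0.1690, so I = 3.89 × 0.1690 = 0.6573 A.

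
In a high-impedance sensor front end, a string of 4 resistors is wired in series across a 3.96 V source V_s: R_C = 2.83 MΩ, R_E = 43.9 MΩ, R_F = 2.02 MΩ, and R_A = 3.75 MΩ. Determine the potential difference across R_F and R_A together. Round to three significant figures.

V ≈ 0.435 V

ΣR = 2.83 + 43.9 + 2.02 + 3.75 = 52.50 MΩ.
R_{R_F..R_A} = 2.02 + 3.75 = 5.770 MΩ.
By the voltage-divider rule, V = 3.96 × 5.770/52.50 = 0.4352 V.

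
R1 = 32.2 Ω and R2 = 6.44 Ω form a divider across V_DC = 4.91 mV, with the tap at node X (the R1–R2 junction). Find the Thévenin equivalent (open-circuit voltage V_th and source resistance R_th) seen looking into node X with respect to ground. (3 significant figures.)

V_th ≈ 0.818 mV, R_th ≈ 5.37 Ω

Open-circuit (no load on X): V_th = V_DC · R2/(R1 + R2) = 4.91 × 6.44/(32.20 + 6.44) = 0.8183 mV.
Looking into X with the source shorted: R_th = R1·R2/(R1+R2) = 32.20 × 6.44/38.64 = 5.367 Ω.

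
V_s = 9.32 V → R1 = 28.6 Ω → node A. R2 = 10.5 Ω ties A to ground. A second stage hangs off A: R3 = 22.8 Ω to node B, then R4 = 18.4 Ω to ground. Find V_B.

Looking into the second stage from A: R3 + R4 = 41.20 Ω appears in parallel with R2.
Effective lower resistance at A: R2 ‖ 41.20 = 8.368 Ω.
First divider: V_A = V_s · 8.368/(28.6 + 8.368) = 2.110 V.
Then the unloaded second divider: V_B = V_A × R4/(R3+R4) = 2.110 × 0.4466 = 0.9421 V.

V_B ≈ 0.942 V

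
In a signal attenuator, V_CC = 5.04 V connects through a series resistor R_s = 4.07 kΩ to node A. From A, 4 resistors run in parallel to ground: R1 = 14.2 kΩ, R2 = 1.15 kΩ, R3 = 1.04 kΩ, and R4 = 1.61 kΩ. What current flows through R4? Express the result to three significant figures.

Equivalent of the parallel group: R_p = 0.3964 kΩ.
V_A by voltage divider: V_A = 5.04 × 0.3964/(4.07 + 0.3964) = 0.4473 V.
I(R4) = V_A / R4 = 0.4473/1.61 = 0.2778 mA.

I ≈ 0.278 mA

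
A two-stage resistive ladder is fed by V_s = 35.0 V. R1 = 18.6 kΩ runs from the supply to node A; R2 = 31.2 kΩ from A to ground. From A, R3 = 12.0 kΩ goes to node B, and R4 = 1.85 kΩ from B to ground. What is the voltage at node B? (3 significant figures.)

Node A sees R2 in parallel with the series input of stage 2, R3 + R4 = 13.85 kΩ.
R2 ‖ (R3+R4) = 9.592 kΩ.
So V_A = 35.0 × 0.3402 = 11.91 V.
Stage 2 is unloaded, so V_B = V_A · R4/(R3+R4) = 11.91 × 1.85/13.85 = 1.591 V.

V_B ≈ 1.59 V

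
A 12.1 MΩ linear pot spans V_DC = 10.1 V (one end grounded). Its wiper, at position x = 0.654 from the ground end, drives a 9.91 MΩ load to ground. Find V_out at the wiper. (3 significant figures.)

Split the track: R_lower = x·R_p = 7.913 MΩ, R_upper = (1−x)·R_p = 4.187 MΩ.
Lower segment in parallel with the load: 7.913 ‖ 9.91 = 4.400 MΩ.
Loaded-divider output: V_out = 10.1 × 0.5124 = 5.175 V.
(Unloaded: V_out = x·V_DC = 6.61 V.)

V_out ≈ 5.18 V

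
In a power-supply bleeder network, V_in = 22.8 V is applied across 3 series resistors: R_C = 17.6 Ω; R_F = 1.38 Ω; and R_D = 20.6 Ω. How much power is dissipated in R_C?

P ≈ 5.84 W

Series current I = V_in/ΣR = 22.8/39.58 = 0.5760 A.
P = I²R = 0.3318 × 17.6 = 5.840 W.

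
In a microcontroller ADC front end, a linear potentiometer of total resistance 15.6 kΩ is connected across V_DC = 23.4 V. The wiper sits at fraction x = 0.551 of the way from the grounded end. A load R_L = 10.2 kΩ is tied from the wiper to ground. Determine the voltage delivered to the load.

The pot divides into 7.004 kΩ above the wiper and 8.596 kΩ below.
R_L loads the lower segment: effective lower R = 4.665 kΩ.
Loaded-divider output: V_out = 23.4 × 0.3997 = 9.354 V.

V_out ≈ 9.35 V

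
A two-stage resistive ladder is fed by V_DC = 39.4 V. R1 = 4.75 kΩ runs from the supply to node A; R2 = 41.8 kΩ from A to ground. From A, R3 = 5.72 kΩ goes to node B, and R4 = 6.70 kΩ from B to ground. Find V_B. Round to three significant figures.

Node A sees R2 in parallel with the series input of stage 2, R3 + R4 = 12.42 kΩ.
R2 ‖ (R3+R4) = 9.575 kΩ.
First divider: V_A = V_DC · 9.575/(4.75 + 9.575) = 26.34 V.
Stage 2 is unloaded, so V_B = V_A · R4/(R3+R4) = 26.34 × 6.70/12.42 = 14.21 V.

V_B ≈ 14.2 V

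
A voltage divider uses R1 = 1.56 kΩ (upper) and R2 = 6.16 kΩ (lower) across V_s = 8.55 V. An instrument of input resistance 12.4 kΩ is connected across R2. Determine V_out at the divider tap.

R2 ‖ R_L = (6.16 × 12.4)/(6.16 + 12.4) = 4.116 kΩ.
Voltage divider with the loaded lower leg: V_out = 8.55 × 4.116/(1.56 + 4.116) = 8.55 × 0.7251 = 6.200 V.
(Unloaded it would be 6.82 V; the load pulls it down.)

V_out ≈ 6.20 V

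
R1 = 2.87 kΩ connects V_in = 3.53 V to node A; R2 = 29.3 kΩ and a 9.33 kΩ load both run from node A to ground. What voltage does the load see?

R2 ‖ R_L = (29.3 × 9.33)/(29.3 + 9.33) = 7.077 kΩ.
Then V_out = V_in · R2'/(R1 + R2') = 3.53 × 7.077/9.947 = 2.511 V.
(Unloaded it would be 3.22 V; the load pulls it down.)

V_out ≈ 2.51 V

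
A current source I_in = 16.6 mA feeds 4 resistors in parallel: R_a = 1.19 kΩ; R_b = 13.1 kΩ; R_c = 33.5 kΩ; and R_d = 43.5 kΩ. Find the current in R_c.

I ≈ 0.511 mA

ΣG = 1/1.19 + 1/13.1 + 1/33.5 + 1/43.5 = 0.9695.
By the current-divider rule, I = I_in · G_k/ΣG = 16.6 × 0.03079 = 0.5111 mA.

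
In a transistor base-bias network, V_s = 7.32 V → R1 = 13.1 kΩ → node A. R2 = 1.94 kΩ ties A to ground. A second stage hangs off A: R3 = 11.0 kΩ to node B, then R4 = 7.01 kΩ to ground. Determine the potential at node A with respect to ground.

V_A ≈ 0.863 V

The second stage (R3 + R4 = 18.01 kΩ) loads node A in parallel with R2.
R2 ‖ (R3+R4) = 1.751 kΩ.
So V_A = 7.32 × 0.1179 = 0.8632 V.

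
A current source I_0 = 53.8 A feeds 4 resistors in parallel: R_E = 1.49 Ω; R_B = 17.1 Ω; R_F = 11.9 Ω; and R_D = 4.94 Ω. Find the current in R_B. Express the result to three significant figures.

I ≈ 3.10 A

Conductances: ΣG = 1/1.49 + 1/17.1 + 1/11.9 + 1/4.94 = 1.016 (1/Ω).
By the current-divider rule, I = I_0 · G_k/ΣG = 53.8 × 0.05755 = 3.096 A.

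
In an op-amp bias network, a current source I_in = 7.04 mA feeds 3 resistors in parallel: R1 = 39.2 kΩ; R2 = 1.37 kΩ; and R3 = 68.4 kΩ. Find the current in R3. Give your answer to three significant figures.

Conductances: ΣG = 1/39.2 + 1/1.37 + 1/68.4 = 0.7701 (1/kΩ).
By the current-divider rule, I = I_in · G_k/ΣG = 7.04 × 0.01899 = 0.1337 mA.

I ≈ 0.134 mA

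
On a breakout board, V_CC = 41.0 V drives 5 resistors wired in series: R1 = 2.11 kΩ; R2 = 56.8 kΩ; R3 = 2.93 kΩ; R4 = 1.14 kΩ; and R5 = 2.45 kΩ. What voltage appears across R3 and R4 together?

V ≈ 2.55 V

ΣR = 2.11 + 56.8 + 2.93 + 1.14 + 2.45 = 65.43 kΩ.
R_{R3..R4} = 2.93 + 1.14 = 4.070 kΩ.
V = V_CC · R/ΣR = 41.0 × 0.06220 = 2.550 V.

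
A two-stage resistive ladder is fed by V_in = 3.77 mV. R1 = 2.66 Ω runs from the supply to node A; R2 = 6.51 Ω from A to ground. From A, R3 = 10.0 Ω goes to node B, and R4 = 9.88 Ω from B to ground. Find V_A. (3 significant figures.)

V_A ≈ 2.44 mV

The second stage (R3 + R4 = 19.88 Ω) loads node A in parallel with R2.
R2 ‖ (R3+R4) = 4.904 Ω.
So V_A = 3.77 × 0.6483 = 2.444 mV.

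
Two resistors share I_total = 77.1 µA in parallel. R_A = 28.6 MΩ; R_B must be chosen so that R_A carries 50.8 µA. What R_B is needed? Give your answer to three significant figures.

Two-branch current divider: I_A = I_total · R_B/(R_A + R_B).
With f = 0.6589, R_B = R_A · f/(1−f) = 28.6 × 1.932 = 55.24 MΩ.

R_B ≈ 55.2 MΩ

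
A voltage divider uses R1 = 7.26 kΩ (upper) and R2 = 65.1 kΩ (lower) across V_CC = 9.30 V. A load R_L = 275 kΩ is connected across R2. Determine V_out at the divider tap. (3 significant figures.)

First combine the lower leg with the load: R2 ‖ R_L = 52.64 kΩ.
Then V_out = V_CC · R2'/(R1 + R2') = 9.30 × 52.64/59.90 = 8.173 V.

V_out ≈ 8.17 V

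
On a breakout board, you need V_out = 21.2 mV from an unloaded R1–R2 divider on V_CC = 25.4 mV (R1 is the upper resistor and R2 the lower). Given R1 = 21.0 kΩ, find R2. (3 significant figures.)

R2 ≈ 106 kΩ

The divider ratio is R2/(R1+R2) = 21.2/25.4 = 0.8346.
R2 = R1 · 0.8346/(1 − 0.8346) = 106.0 kΩ.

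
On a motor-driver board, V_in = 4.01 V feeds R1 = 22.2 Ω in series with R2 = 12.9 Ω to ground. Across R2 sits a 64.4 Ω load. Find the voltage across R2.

First combine the lower leg with the load: R2 ‖ R_L = 10.75 Ω.
Voltage divider with the loaded lower leg: V_out = 4.01 × 10.75/(22.2 + 10.75) = 4.01 × 0.3262 = 1.308 V.
(Unloaded it would be 1.47 V; the load pulls it down.)

V_out ≈ 1.31 V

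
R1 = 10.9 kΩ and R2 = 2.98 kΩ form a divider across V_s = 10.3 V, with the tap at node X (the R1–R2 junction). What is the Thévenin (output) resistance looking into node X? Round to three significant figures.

Zeroing V_s shorts the top of R1 to ground, so R_th = R1 ‖ R2 = 2.340 kΩ.

R_th ≈ 2.34 kΩ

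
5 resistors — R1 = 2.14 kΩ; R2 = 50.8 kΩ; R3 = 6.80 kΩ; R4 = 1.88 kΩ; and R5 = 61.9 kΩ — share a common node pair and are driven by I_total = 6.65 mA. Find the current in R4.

I ≈ 2.99 mA

Total conductance ΣG = 1/2.14 + 1/50.8 + 1/6.80 + 1/1.88 + 1/61.9 = 1.182 (units of 1/kΩ).
R4 takes the fraction G_k/ΣG = 0.5319/1.182 = 0.4500, so I = 6.65 × 0.4500 = 2.992 mA.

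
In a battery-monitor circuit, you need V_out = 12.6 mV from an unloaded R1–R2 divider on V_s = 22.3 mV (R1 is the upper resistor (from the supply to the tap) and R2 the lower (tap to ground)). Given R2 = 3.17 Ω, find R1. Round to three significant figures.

R1 ≈ 2.44 Ω

V_out/V_s = R2/(R1+R2) = 0.5650.
Rearranging, R1 = R2·(1−k)/k = 3.17 × 0.7698 = 2.440 Ω.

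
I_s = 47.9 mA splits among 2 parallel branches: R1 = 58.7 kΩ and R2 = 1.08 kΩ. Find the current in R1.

Two-branch current divider: I_k = I_s · R_other/(R_1 + R_2).
I(R1) = 47.9 × 1.08/(58.7 + 1.08) = 47.9 × 0.01807 = 0.8654 mA.

I ≈ 0.865 mA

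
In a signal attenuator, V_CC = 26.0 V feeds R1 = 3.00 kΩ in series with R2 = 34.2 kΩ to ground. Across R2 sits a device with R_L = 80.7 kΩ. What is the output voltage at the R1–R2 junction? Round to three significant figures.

R2 ‖ R_L = (34.2 × 80.7)/(34.2 + 80.7) = 24.02 kΩ.
Voltage divider with the loaded lower leg: V_out = 26.0 × 24.02/(3.00 + 24.02) = 26.0 × 0.8890 = 23.11 V.

V_out ≈ 23.1 V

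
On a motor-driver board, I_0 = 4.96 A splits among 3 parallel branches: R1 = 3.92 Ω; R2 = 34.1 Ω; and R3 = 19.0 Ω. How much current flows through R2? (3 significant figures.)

ΣG = 1/3.92 + 1/34.1 + 1/19.0 = 0.3371.
By the current-divider rule, I = I_0 · G_k/ΣG = 4.96 × 0.08700 = 0.4315 A.

I ≈ 0.432 A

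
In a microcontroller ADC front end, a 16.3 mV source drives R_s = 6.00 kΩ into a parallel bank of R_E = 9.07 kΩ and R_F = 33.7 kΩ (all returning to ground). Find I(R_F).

Parallel bank: R_p = 1/(1/9.07 + 1/33.7) = 7.147 kΩ.
V_A = 16.3 × 7.147/13.15 = 8.861 mV.
I(R_F) = V_A / R_F = 8.861/33.7 = 0.2629 µA.
(Check via current divider: I_total = 1.240 µA; share G_k/ΣG = 0.2121 → same result.)

I ≈ 0.263 µA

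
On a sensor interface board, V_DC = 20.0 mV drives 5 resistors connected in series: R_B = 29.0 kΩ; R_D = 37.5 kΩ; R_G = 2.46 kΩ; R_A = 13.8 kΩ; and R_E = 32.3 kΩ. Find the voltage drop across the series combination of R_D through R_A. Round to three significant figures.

V ≈ 9.34 mV

Total series resistance ΣR = 29.0 + 37.5 + 2.46 + 13.8 + 32.3 = 115.1 kΩ.
R_{R_D..R_A} = 37.5 + 2.46 + 13.8 = 53.76 kΩ.
V = V_DC · R/ΣR = 20.0 × 0.4672 = 9.345 mV.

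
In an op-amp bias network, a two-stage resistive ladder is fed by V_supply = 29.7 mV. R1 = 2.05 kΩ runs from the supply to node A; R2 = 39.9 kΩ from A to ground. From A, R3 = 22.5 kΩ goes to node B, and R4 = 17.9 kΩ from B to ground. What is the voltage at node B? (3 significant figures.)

V_B ≈ 11.9 mV

Node A sees R2 in parallel with the series input of stage 2, R3 + R4 = 40.40 kΩ.
Effective lower resistance at A: R2 ‖ 40.40 = 20.07 kΩ.
So V_A = 29.7 × 0.9073 = 26.95 mV.
Then the unloaded second divider: V_B = V_A × R4/(R3+R4) = 26.95 × 0.4431 = 11.94 mV.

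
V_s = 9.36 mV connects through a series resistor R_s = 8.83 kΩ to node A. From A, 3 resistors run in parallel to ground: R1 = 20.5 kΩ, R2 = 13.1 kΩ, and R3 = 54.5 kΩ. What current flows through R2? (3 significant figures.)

Equivalent of the parallel group: R_p = 6.970 kΩ.
V_A = 9.36 × 6.970/15.80 = 4.129 mV.
Branch current I = V_A/R2 = 4.129/13.1 = 0.3152 µA.

I ≈ 0.315 µA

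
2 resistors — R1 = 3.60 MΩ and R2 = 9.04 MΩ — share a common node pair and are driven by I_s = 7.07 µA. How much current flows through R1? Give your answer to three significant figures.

I ≈ 5.06 µA

For two parallel branches, I_k = I_s · (other R)/(sum of R).
I(R1) = 7.07 × 9.04/(3.60 + 9.04) = 7.07 × 0.7152 = 5.056 µA.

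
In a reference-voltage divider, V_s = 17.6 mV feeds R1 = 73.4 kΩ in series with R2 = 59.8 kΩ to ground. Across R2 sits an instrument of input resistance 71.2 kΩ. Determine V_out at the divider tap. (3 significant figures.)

First combine the lower leg with the load: R2 ‖ R_L = 32.50 kΩ.
Now apply the divider: V_out = 17.6 × 0.3069 = 5.402 mV.

V_out ≈ 5.40 mV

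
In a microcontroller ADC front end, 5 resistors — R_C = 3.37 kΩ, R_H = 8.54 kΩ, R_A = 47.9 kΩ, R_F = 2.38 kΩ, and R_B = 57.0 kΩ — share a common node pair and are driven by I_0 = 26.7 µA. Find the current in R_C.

I ≈ 9.08 µA

Conductances: ΣG = 1/3.37 + 1/8.54 + 1/47.9 + 1/2.38 + 1/57.0 = 0.8724 (1/kΩ).
Current divider: I(R_C) = I_0 · G_k/ΣG = 26.7 × (0.2967/0.8724) = 26.7 × 0.3401 = 9.081 µA.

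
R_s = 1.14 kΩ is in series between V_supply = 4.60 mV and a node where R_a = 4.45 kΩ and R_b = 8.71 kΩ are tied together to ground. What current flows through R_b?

I ≈ 0.381 µA

Equivalent of the parallel group: R_p = 2.945 kΩ.
V_A = 4.60 × 2.945/4.085 = 3.316 mV.
I(R_b) = V_A / R_b = 3.316/8.71 = 0.3808 µA.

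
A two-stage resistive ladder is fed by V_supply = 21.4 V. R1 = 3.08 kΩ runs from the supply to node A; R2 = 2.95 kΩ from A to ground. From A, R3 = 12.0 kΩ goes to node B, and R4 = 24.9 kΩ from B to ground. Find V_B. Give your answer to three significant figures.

Looking into the second stage from A: R3 + R4 = 36.90 kΩ appears in parallel with R2.
Effective lower resistance at A: R2 ‖ 36.90 = 2.732 kΩ.
So V_A = 21.4 × 0.4700 = 10.06 V.
Stage 2 is unloaded, so V_B = V_A · R4/(R3+R4) = 10.06 × 24.9/36.90 = 6.787 V.

V_B ≈ 6.79 V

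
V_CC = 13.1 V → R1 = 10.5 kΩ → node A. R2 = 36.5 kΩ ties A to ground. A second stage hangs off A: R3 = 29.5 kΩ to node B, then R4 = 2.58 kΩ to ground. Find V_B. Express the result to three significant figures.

Node A sees R2 in parallel with the series input of stage 2, R3 + R4 = 32.08 kΩ.
R2 ‖ (R3+R4) = 17.07 kΩ.
So V_A = 13.1 × 0.6192 = 8.112 V.
Stage 2 is unloaded, so V_B = V_A · R4/(R3+R4) = 8.112 × 2.58/32.08 = 0.6524 V.

V_B ≈ 0.652 V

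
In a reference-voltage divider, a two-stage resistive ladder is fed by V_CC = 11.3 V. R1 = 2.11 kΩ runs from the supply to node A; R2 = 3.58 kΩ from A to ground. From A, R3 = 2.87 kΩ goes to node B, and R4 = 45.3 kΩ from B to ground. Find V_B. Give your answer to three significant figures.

V_B ≈ 6.51 V

The second stage (R3 + R4 = 48.17 kΩ) loads node A in parallel with R2.
R2 ‖ (R3+R4) = 3.332 kΩ.
So V_A = 11.3 × 0.6123 = 6.919 V.
Then the unloaded second divider: V_B = V_A × R4/(R3+R4) = 6.919 × 0.9404 = 6.507 V.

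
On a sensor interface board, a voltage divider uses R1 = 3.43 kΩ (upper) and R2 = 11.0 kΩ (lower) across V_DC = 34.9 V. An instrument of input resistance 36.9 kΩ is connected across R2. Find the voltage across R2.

V_out ≈ 24.8 V

R2 ‖ R_L = (11.0 × 36.9)/(11.0 + 36.9) = 8.474 kΩ.
Then V_out = V_DC · R2'/(R1 + R2') = 34.9 × 8.474/11.90 = 24.84 V.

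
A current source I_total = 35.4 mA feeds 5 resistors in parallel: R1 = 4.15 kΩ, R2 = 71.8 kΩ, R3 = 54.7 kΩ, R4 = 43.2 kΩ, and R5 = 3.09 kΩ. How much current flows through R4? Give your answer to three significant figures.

Total conductance ΣG = 1/4.15 + 1/71.8 + 1/54.7 + 1/43.2 + 1/3.09 = 0.6199 (units of 1/kΩ).
Current divider: I(R4) = I_total · G_k/ΣG = 35.4 × (0.02315/0.6199) = 35.4 × 0.03734 = 1.322 mA.

I ≈ 1.32 mA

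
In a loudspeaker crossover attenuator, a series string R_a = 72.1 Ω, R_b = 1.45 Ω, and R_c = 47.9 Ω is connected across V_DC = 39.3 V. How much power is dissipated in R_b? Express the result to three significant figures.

P ≈ 0.152 W

ΣR = 121.4 Ω → I = 39.3/121.4 = 0.3236 A.
V(R_b) = I·R = 0.4692 V; P = V·I = 0.4692 × 0.3236 = 0.1518 W.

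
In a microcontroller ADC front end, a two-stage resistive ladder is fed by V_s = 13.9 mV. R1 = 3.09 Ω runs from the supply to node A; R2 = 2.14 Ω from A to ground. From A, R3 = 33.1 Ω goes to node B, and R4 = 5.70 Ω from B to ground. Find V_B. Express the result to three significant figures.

Looking into the second stage from A: R3 + R4 = 38.80 Ω appears in parallel with R2.
Effective lower resistance at A: R2 ‖ 38.80 = 2.028 Ω.
First divider: V_A = V_s · 2.028/(3.09 + 2.028) = 5.508 mV.
Then the unloaded second divider: V_B = V_A × R4/(R3+R4) = 5.508 × 0.1469 = 0.8092 mV.

V_B ≈ 0.809 mV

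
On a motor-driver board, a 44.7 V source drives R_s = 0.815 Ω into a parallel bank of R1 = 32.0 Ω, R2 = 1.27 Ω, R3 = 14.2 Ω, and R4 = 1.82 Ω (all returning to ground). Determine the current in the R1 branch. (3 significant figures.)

Equivalent of the parallel group: R_p = 0.6952 Ω.
V_A by voltage divider: V_A = 44.7 × 0.6952/(0.815 + 0.6952) = 20.58 V.
Branch current I = V_A/R1 = 20.58/32.0 = 0.6430 A.

I ≈ 0.643 A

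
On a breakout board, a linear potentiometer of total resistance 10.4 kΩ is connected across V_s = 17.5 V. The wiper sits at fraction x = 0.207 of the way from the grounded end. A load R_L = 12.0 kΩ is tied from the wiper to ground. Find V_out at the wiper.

V_out ≈ 3.17 V

The pot divides into 8.247 kΩ above the wiper and 2.153 kΩ below.
Lower segment in parallel with the load: 2.153 ‖ 12.0 = 1.825 kΩ.
V_out = 17.5 × 1.825/(8.247 + 1.825) = 3.171 V.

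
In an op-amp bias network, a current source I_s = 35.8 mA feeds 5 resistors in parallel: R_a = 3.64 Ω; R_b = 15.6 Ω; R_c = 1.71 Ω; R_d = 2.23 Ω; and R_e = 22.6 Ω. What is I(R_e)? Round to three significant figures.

Conductances: ΣG = 1/3.64 + 1/15.6 + 1/1.71 + 1/2.23 + 1/22.6 = 1.416 (1/Ω).
R_e takes the fraction G_k/ΣG = 0.04425/1.416 = 0.03124, so I = 35.8 × 0.03124 = 1.118 mA.

I ≈ 1.12 mA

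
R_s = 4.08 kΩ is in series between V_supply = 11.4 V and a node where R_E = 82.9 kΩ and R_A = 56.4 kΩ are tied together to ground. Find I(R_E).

Combine the parallel branches: R_p = (1/82.9 + 1/56.4)⁻¹ = 33.56 kΩ.
Node voltage V_A = V_supply · R_p/(R_s + R_p) = 11.4 × 0.8916 = 10.16 V.
Branch current I = V_A/R_E = 10.16/82.9 = 0.1226 mA.
(Equivalently: I_total = 0.3028 mA, then current-divider fraction G_k/ΣG = 0.4049.)

I ≈ 0.123 mA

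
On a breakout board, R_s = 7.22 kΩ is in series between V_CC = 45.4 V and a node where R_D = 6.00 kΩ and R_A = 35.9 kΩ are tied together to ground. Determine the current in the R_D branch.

I ≈ 3.15 mA

Equivalent of the parallel group: R_p = 5.141 kΩ.
Node voltage V_A = V_CC · R_p/(R_s + R_p) = 45.4 × 0.4159 = 18.88 V.
I(R_D) = V_A / R_D = 18.88/6.00 = 3.147 mA.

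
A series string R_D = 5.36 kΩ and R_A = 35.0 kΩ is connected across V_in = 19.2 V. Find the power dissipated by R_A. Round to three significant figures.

The common current is I = 19.2/40.36 = 0.4757 mA.
V(R_A) = I·R = 16.65 V; P = V·I = 16.65 × 0.4757 = 7.921 mW.

P ≈ 7.92 mW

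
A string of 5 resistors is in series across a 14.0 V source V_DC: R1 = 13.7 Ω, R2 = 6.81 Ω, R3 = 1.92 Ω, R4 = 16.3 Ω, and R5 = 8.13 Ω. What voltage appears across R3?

Series total: ΣR = 13.7 + 6.81 + 1.92 + 16.3 + 8.13 = 46.86 Ω.
By the voltage-divider rule, V = 14.0 × 1.920/46.86 = 0.5736 V.

V ≈ 0.574 V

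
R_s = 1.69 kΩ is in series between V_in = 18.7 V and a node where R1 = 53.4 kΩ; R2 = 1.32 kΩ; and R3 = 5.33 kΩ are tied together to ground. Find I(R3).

Parallel bank: R_p = 1/(1/53.4 + 1/1.32 + 1/5.33) = 1.037 kΩ.
Node voltage V_A = V_in · R_p/(R_s + R_p) = 18.7 × 0.3804 = 7.113 V.
I(R3) = V_A / R3 = 7.113/5.33 = 1.335 mA.

I ≈ 1.33 mA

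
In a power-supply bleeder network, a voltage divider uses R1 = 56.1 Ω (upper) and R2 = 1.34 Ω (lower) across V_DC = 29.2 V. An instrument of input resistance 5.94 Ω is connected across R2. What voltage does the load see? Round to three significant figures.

V_out ≈ 0.558 V

First combine the lower leg with the load: R2 ‖ R_L = 1.093 Ω.
Then V_out = V_DC · R2'/(R1 + R2') = 29.2 × 1.093/57.19 = 0.5582 V.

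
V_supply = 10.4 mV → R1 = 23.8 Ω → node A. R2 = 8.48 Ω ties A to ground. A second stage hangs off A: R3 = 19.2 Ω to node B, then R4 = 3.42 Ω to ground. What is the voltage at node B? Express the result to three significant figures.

The second stage (R3 + R4 = 22.62 Ω) loads node A in parallel with R2.
Effective lower resistance at A: R2 ‖ 22.62 = 6.168 Ω.
V_A = 10.4 × 6.168/(23.8 + 6.168) = 2.140 mV.
V_B = V_A × 0.1512 = 0.3236 mV.

V_B ≈ 0.324 mV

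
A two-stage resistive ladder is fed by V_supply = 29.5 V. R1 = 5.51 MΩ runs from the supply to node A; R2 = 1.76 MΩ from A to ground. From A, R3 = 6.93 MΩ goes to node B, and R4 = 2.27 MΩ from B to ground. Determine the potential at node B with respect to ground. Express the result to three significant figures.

Node A sees R2 in parallel with the series input of stage 2, R3 + R4 = 9.200 MΩ.
R2 ‖ (R3+R4) = 1.477 MΩ.
First divider: V_A = V_supply · 1.477/(5.51 + 1.477) = 6.237 V.
Stage 2 is unloaded, so V_B = V_A · R4/(R3+R4) = 6.237 × 2.27/9.200 = 1.539 V.

V_B ≈ 1.54 V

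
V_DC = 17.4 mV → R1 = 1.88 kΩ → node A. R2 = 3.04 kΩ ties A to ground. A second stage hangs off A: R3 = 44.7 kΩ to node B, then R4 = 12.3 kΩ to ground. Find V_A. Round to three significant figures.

V_A ≈ 10.5 mV

Node A sees R2 in parallel with the series input of stage 2, R3 + R4 = 57.00 kΩ.
R2 ‖ (R3+R4) = 2.886 kΩ.
So V_A = 17.4 × 0.6055 = 10.54 mV.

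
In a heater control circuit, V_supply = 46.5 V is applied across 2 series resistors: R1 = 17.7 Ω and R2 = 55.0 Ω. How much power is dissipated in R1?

ΣR = 72.70 Ω → I = 46.5/72.70 = 0.6396 A.
P = I²R = 0.4091 × 17.7 = 7.241 W.

P ≈ 7.24 W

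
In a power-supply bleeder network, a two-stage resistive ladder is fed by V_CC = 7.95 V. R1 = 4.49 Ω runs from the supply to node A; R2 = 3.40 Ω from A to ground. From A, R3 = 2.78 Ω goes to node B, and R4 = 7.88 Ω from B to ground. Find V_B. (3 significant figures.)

V_B ≈ 2.14 V

Looking into the second stage from A: R3 + R4 = 10.66 Ω appears in parallel with R2.
Effective lower resistance at A: R2 ‖ 10.66 = 2.578 Ω.
So V_A = 7.95 × 0.3647 = 2.900 V.
Stage 2 is unloaded, so V_B = V_A · R4/(R3+R4) = 2.900 × 7.88/10.66 = 2.143 V.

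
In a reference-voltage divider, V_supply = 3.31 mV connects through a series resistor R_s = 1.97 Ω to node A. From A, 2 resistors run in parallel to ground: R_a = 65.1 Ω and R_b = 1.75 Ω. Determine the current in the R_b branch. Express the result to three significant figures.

Combine the parallel branches: R_p = (1/65.1 + 1/1.75)⁻¹ = 1.704 Ω.
V_A = 3.31 × 1.704/3.674 = 1.535 mV.
Branch current I = V_A/R_b = 1.535/1.75 = 0.8773 mA.

I ≈ 0.877 mA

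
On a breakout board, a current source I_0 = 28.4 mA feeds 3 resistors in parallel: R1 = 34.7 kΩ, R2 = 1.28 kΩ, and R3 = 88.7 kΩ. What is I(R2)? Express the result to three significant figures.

I ≈ 27.0 mA

ΣG = 1/34.7 + 1/1.28 + 1/88.7 = 0.8213.
Current divider: I(R2) = I_0 · G_k/ΣG = 28.4 × (0.7812/0.8213) = 28.4 × 0.9512 = 27.01 mA.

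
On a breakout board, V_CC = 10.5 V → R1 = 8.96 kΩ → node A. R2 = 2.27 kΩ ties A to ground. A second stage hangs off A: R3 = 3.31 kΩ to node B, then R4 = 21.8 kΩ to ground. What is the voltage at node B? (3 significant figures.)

The second stage (R3 + R4 = 25.11 kΩ) loads node A in parallel with R2.
R2 ‖ (R3+R4) = 2.082 kΩ.
V_A = 10.5 × 2.082/(8.96 + 2.082) = 1.980 V.
Stage 2 is unloaded, so V_B = V_A · R4/(R3+R4) = 1.980 × 21.8/25.11 = 1.719 V.

V_B ≈ 1.72 V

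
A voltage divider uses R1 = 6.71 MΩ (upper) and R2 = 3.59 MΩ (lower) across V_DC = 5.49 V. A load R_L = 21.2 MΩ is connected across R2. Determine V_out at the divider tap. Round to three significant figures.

R2 ‖ R_L = (3.59 × 21.2)/(3.59 + 21.2) = 3.070 MΩ.
Voltage divider with the loaded lower leg: V_out = 5.49 × 3.070/(6.71 + 3.070) = 5.49 × 0.3139 = 1.723 V.

V_out ≈ 1.72 V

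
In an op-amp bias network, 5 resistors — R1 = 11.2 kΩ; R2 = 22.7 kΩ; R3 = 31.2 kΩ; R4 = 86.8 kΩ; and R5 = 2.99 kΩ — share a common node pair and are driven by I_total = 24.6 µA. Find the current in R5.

I ≈ 16.1 µA

Total conductance ΣG = 1/11.2 + 1/22.7 + 1/31.2 + 1/86.8 + 1/2.99 = 0.5114 (units of 1/kΩ).
Current divider: I(R5) = I_total · G_k/ΣG = 24.6 × (0.3344/0.5114) = 24.6 × 0.6540 = 16.09 µA.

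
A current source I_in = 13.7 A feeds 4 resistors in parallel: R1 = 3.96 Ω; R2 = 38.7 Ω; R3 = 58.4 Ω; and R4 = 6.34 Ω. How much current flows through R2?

I ≈ 0.781 A

Total conductance ΣG = 1/3.96 + 1/38.7 + 1/58.4 + 1/6.34 = 0.4532 (units of 1/Ω).
By the current-divider rule, I = I_in · G_k/ΣG = 13.7 × 0.05701 = 0.7811 A.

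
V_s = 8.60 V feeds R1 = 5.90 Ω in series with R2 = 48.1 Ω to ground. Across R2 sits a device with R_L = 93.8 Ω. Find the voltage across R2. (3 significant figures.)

V_out ≈ 7.25 V

First combine the lower leg with the load: R2 ‖ R_L = 31.80 Ω.
Voltage divider with the loaded lower leg: V_out = 8.60 × 31.80/(5.90 + 31.80) = 8.60 × 0.8435 = 7.254 V.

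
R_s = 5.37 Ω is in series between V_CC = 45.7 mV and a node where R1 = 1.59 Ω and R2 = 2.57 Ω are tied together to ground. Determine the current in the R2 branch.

I ≈ 2.75 mA

Combine the parallel branches: R_p = (1/1.59 + 1/2.57)⁻¹ = 0.9823 Ω.
V_A = 45.7 × 0.9823/6.352 = 7.067 mV.
Branch current I = V_A/R2 = 7.067/2.57 = 2.750 mA.
(Check via current divider: I_total = 7.194 mA; share G_k/ΣG = 0.3822 → same result.)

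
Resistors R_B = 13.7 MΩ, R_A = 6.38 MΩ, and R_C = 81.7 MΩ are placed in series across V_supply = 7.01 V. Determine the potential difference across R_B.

Series total: ΣR = 13.7 + 6.38 + 81.7 = 101.8 MΩ.
V = V_supply · R/ΣR = 7.01 × 0.1346 = 0.9436 V.

V ≈ 0.944 V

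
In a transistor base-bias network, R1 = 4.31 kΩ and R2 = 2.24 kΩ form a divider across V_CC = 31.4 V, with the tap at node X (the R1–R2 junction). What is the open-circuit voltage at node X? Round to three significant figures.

Open-circuit (no load on X): V_th = V_CC · R2/(R1 + R2) = 31.4 × 2.24/(4.310 + 2.24) = 10.74 V.

V_th ≈ 10.7 V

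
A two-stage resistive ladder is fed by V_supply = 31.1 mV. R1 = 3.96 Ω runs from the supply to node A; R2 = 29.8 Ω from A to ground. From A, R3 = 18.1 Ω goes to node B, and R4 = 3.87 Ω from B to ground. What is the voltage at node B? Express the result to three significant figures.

V_B ≈ 4.17 mV

Looking into the second stage from A: R3 + R4 = 21.97 Ω appears in parallel with R2.
R2 ‖ (R3+R4) = 12.65 Ω.
So V_A = 31.1 × 0.7615 = 23.68 mV.
Then the unloaded second divider: V_B = V_A × R4/(R3+R4) = 23.68 × 0.1761 = 4.172 mV.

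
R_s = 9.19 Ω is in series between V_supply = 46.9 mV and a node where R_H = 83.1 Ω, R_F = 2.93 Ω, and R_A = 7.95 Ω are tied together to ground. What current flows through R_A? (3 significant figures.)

I ≈ 1.09 mA

Combine the parallel branches: R_p = (1/83.1 + 1/2.93 + 1/7.95)⁻¹ = 2.087 Ω.
V_A by voltage divider: V_A = 46.9 × 2.087/(9.19 + 2.087) = 8.680 mV.
Branch current I = V_A/R_A = 8.680/7.95 = 1.092 mA.
(Check via current divider: I_total = 4.159 mA; share G_k/ΣG = 0.2625 → same result.)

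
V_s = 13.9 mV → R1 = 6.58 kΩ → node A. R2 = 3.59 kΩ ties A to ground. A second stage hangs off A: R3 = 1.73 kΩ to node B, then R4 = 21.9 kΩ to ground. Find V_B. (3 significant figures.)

V_B ≈ 4.14 mV

The second stage (R3 + R4 = 23.63 kΩ) loads node A in parallel with R2.
Effective lower resistance at A: R2 ‖ 23.63 = 3.117 kΩ.
V_A = 13.9 × 3.117/(6.58 + 3.117) = 4.468 mV.
V_B = V_A × 0.9268 = 4.140 mV.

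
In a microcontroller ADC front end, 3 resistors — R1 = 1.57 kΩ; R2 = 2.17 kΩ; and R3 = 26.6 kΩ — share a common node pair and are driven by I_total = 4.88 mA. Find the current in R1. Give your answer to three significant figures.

ΣG = 1/1.57 + 1/2.17 + 1/26.6 = 1.135.
R1 takes the fraction G_k/ΣG = 0.6369/1.135 = 0.5610, so I = 4.88 × 0.5610 = 2.738 mA.

I ≈ 2.74 mA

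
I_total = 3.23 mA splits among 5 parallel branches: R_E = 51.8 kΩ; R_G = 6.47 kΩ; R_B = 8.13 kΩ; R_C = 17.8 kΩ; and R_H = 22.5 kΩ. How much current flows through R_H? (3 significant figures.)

I ≈ 0.361 mA

Conductances: ΣG = 1/51.8 + 1/6.47 + 1/8.13 + 1/17.8 + 1/22.5 = 0.3975 (1/kΩ).
Current divider: I(R_H) = I_total · G_k/ΣG = 3.23 × (0.04444/0.3975) = 3.23 × 0.1118 = 0.3612 mA.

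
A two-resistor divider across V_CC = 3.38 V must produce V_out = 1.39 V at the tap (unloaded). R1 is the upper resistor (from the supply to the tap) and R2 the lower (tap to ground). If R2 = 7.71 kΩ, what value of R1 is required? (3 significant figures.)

The divider ratio is R2/(R1+R2) = 1.39/3.38 = 0.4112.
R1 = R2·(1/k − 1) = 7.71 × 1.432 = 11.04 kΩ.

R1 ≈ 11.0 kΩ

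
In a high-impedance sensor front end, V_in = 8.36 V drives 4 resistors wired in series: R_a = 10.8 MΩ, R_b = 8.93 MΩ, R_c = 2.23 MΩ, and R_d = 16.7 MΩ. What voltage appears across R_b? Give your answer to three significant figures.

ΣR = 10.8 + 8.93 + 2.23 + 16.7 = 38.66 MΩ.
Voltage divider: V = V_in · (8.930 / 38.66) = 8.36 × 0.2310 = 1.931 V.

V ≈ 1.93 V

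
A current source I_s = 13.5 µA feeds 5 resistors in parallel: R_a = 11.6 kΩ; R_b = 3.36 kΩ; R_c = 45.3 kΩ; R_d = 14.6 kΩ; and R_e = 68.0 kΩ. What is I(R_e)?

Total conductance ΣG = 1/11.6 + 1/3.36 + 1/45.3 + 1/14.6 + 1/68.0 = 0.4891 (units of 1/kΩ).
By the current-divider rule, I = I_s · G_k/ΣG = 13.5 × 0.03007 = 0.4059 µA.

I ≈ 0.406 µA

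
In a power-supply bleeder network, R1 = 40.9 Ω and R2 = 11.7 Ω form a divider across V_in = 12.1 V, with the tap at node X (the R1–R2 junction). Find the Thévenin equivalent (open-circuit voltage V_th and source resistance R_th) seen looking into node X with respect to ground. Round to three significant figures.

V_th ≈ 2.69 V, R_th ≈ 9.10 Ω

Open-circuit (no load on X): V_th = V_in · R2/(R1 + R2) = 12.1 × 11.7/(40.90 + 11.7) = 2.691 V.
With V_in suppressed (replaced by a short), R_th = R1 ‖ R2 = (40.90 × 11.7)/(40.90 + 11.7) = 9.098 Ω.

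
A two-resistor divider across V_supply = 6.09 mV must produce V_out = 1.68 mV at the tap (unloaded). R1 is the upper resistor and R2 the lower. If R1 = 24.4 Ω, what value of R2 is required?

V_out/V_supply = R2/(R1+R2) = 0.2759.
R2 = R1 · 0.2759/(1 − 0.2759) = 9.295 Ω.

R2 ≈ 9.30 Ω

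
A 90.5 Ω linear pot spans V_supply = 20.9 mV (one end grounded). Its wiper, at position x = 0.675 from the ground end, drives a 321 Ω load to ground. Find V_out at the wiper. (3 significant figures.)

Split the track: R_lower = x·R_p = 61.09 Ω, R_upper = (1−x)·R_p = 29.41 Ω.
R_L loads the lower segment: effective lower R = 51.32 Ω.
Then V_out = V_supply · 51.32/(29.41 + 51.32) = 13.29 mV.
(Unloaded: V_out = x·V_supply = 14.1 mV.)

V_out ≈ 13.3 mV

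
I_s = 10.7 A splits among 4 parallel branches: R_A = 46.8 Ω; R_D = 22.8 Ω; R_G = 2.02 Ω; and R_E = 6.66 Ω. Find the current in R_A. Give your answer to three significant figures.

I ≈ 0.322 A

ΣG = 1/46.8 + 1/22.8 + 1/2.02 + 1/6.66 = 0.7104.
Current divider: I(R_A) = I_s · G_k/ΣG = 10.7 × (0.02137/0.7104) = 10.7 × 0.03008 = 0.3218 A.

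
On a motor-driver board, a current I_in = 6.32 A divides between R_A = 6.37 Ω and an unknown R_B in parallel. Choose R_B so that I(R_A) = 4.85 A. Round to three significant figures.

R_B ≈ 21.0 Ω

In a two-way split, I_A/I_in = R_B/(R_A + R_B).
With f = 0.7674, R_B = R_A · f/(1−f) = 6.37 × 3.299 = 21.02 Ω.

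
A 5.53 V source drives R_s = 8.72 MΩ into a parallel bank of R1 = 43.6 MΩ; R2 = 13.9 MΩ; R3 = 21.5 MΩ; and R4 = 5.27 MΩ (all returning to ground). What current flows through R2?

I ≈ 0.102 µA

Parallel bank: R_p = 1/(1/43.6 + 1/13.9 + 1/21.5 + 1/5.27) = 3.020 MΩ.
Node voltage V_A = V_s · R_p/(R_s + R_p) = 5.53 × 0.2572 = 1.422 V.
I(R2) = V_A / R2 = 1.422/13.9 = 0.1023 µA.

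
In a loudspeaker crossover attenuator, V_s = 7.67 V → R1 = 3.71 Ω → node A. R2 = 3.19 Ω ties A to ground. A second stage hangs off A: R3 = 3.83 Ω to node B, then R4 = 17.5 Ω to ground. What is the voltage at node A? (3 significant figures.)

V_A ≈ 3.28 V

Looking into the second stage from A: R3 + R4 = 21.33 Ω appears in parallel with R2.
Effective lower resistance at A: R2 ‖ 21.33 = 2.775 Ω.
So V_A = 7.67 × 0.4279 = 3.282 V.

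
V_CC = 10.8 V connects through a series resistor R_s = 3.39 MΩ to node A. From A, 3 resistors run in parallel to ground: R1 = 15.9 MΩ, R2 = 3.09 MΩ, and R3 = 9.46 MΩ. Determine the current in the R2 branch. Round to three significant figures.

I ≈ 1.31 µA

Combine the parallel branches: R_p = (1/15.9 + 1/3.09 + 1/9.46)⁻¹ = 2.032 MΩ.
Node voltage V_A = V_CC · R_p/(R_s + R_p) = 10.8 × 0.3747 = 4.047 V.
I(R2) = V_A / R2 = 4.047/3.09 = 1.310 µA.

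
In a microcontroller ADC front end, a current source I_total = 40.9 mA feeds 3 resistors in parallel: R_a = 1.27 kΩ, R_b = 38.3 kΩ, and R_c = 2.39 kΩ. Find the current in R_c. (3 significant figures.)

Total conductance ΣG = 1/1.27 + 1/38.3 + 1/2.39 = 1.232 (units of 1/kΩ).
By the current-divider rule, I = I_total · G_k/ΣG = 40.9 × 0.3396 = 13.89 mA.

I ≈ 13.9 mA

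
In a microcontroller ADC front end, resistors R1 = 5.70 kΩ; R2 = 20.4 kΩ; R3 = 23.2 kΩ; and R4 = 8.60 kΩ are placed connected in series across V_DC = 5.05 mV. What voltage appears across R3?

V ≈ 2.02 mV

Series total: ΣR = 5.70 + 20.4 + 23.2 + 8.60 = 57.90 kΩ.
V = V_DC · R/ΣR = 5.05 × 0.4007 = 2.023 mV.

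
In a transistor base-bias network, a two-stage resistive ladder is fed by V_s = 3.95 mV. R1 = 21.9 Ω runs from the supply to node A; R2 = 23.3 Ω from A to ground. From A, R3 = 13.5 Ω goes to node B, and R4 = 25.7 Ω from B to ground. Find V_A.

The second stage (R3 + R4 = 39.20 Ω) loads node A in parallel with R2.
R2 ‖ (R3+R4) = 14.61 Ω.
First divider: V_A = V_s · 14.61/(21.9 + 14.61) = 1.581 mV.

V_A ≈ 1.58 mV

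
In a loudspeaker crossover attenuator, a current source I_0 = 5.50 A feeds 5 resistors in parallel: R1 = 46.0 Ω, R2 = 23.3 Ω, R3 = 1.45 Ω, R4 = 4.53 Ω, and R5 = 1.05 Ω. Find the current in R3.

I ≈ 1.97 A

Conductances: ΣG = 1/46.0 + 1/23.3 + 1/1.45 + 1/4.53 + 1/1.05 = 1.927 (1/Ω).
R3 takes the fraction G_k/ΣG = 0.6897/1.927 = 0.3578, so I = 5.50 × 0.3578 = 1.968 A.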